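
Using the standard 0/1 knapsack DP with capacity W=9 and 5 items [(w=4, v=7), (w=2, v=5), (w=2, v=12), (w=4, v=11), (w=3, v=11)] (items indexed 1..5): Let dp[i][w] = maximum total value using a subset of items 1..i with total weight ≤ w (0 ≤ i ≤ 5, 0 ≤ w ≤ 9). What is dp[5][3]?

i\w   0   1   2   3   4   5   6   7   8   9
  0   0   0   0   0   0   0   0   0   0   0
  1   0   0   0   0   7   7   7   7   7   7
  2   0   0   5   5   7   7  12  12  12  12
  3   0   0  12  12  17  17  19  19  24  24
  4   0   0  12  12  17  17  23  23  28  28
  5   0   0  12  12  17  23  23  28  28  34

12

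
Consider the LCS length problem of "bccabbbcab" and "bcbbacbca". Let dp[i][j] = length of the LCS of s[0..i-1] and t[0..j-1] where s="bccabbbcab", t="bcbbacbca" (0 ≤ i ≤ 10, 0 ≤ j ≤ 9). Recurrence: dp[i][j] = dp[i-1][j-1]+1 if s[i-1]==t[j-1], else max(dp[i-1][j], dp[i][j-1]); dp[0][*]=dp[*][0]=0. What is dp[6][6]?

4

   ''  b  c  b  b  a  c  b  c  a
''  0  0  0  0  0  0  0  0  0  0
 b  0  1  1  1  1  1  1  1  1  1
 c  0  1  2  2  2  2  2  2  2  2
 c  0  1  2  2  2  2  3  3  3  3
 a  0  1  2  2  2  3  3  3  3  4
 b  0  1  2  3  3  3  3  4  4  4
 b  0  1  2  3  4  4  4  4  4  4
 b  0  1  2  3  4  4  4  5  5  5
 c  0  1  2  3  4  4  5  5  6  6
 a  0  1  2  3  4  5  5  5  6  7
 b  0  1  2  3  4  5  5  6  6  7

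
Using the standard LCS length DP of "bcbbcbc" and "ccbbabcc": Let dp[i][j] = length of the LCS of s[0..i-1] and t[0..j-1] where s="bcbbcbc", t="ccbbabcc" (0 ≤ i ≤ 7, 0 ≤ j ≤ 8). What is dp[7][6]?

   ''  c  c  b  b  a  b  c  c
''  0  0  0  0  0  0  0  0  0
 b  0  0  0  1  1  1  1  1  1
 c  0  1  1  1  1  1  1  2  2
 b  0  1  1  2  2  2  2  2  2
 b  0  1  1  2  3  3  3  3  3
 c  0  1  2  2  3  3  3  4  4
 b  0  1  2  3  3  3  4  4  4
 c  0  1  2  3  3  3  4  5  5

4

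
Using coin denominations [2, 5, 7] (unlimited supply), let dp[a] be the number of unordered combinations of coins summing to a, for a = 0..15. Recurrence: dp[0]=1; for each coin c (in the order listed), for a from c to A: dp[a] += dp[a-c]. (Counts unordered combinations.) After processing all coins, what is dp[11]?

2

after  coin     0     1     2     3     4     5     6     7     8     9    10    11    12    13    14    15
          2     1     0     1     0     1     0     1     0     1     0     1     0     1     0     1     0
          5     1     0     1     0     1     1     1     1     1     1     2     1     2     1     2     2
          7     1     0     1     0     1     1     1     2     1     2     2     2     3     2     4     3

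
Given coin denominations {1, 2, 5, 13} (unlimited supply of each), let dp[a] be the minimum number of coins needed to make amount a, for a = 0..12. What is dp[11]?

3

 a  0  1  2  3  4  5  6  7  8  9 10 11 12
dp  0  1  1  2  2  1  2  2  3  3  2  3  3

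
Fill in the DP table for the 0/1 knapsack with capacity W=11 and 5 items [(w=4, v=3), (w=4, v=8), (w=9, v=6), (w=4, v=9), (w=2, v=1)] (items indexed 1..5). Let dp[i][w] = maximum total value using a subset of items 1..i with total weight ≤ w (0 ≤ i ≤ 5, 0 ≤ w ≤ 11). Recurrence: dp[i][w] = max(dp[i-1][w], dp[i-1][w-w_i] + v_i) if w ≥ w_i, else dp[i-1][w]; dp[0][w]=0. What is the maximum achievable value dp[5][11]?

i\w   0   1   2   3   4   5   6   7   8   9  10  11
  0   0   0   0   0   0   0   0   0   0   0   0   0
  1   0   0   0   0   3   3   3   3   3   3   3   3
  2   0   0   0   0   8   8   8   8  11  11  11  11
  3   0   0   0   0   8   8   8   8  11  11  11  11
  4   0   0   0   0   9   9   9   9  17  17  17  17
  5   0   0   1   1   9   9  10  10  17  17  18  18

18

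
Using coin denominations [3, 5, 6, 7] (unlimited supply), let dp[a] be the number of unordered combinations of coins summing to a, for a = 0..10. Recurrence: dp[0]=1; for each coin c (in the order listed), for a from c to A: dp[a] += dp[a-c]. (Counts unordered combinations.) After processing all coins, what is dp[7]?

1

after  coin     0     1     2     3     4     5     6     7     8     9    10
          3     1     0     0     1     0     0     1     0     0     1     0
          5     1     0     0     1     0     1     1     0     1     1     1
          6     1     0     0     1     0     1     2     0     1     2     1
          7     1     0     0     1     0     1     2     1     1     2     2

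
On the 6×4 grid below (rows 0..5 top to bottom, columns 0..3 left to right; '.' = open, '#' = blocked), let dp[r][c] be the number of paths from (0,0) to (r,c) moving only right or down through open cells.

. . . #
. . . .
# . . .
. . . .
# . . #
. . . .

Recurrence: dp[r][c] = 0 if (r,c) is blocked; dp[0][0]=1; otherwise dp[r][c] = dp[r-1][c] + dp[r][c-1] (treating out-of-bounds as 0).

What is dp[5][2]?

r\c   0   1   2   3
  0   1   1   1   0
  1   1   2   3   3
  2   0   2   5   8
  3   0   2   7  15
  4   0   2   9   0
  5   0   2  11  11

11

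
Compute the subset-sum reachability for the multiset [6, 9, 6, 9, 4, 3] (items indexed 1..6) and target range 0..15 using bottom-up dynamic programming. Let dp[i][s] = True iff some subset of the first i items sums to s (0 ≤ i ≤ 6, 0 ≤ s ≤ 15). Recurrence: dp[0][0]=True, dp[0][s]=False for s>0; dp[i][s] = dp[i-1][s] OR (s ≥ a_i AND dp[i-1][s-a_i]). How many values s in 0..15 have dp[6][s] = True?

10

i\s   0   1   2   3   4   5   6   7   8   9  10  11  12  13  14  15
  0   T   F   F   F   F   F   F   F   F   F   F   F   F   F   F   F
  1   T   F   F   F   F   F   T   F   F   F   F   F   F   F   F   F
  2   T   F   F   F   F   F   T   F   F   T   F   F   F   F   F   T
  3   T   F   F   F   F   F   T   F   F   T   F   F   T   F   F   T
  4   T   F   F   F   F   F   T   F   F   T   F   F   T   F   F   T
  5   T   F   F   F   T   F   T   F   F   T   T   F   T   T   F   T
  6   T   F   F   T   T   F   T   T   F   T   T   F   T   T   F   T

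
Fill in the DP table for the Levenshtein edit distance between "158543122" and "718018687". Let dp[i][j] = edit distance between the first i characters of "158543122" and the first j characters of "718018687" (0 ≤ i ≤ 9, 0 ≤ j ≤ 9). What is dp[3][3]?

2

   ''  7  1  8  0  1  8  6  8  7
''  0  1  2  3  4  5  6  7  8  9
 1  1  1  1  2  3  4  5  6  7  8
 5  2  2  2  2  3  4  5  6  7  8
 8  3  3  3  2  3  4  4  5  6  7
 5  4  4  4  3  3  4  5  5  6  7
 4  5  5  5  4  4  4  5  6  6  7
 3  6  6  6  5  5  5  5  6  7  7
 1  7  7  6  6  6  5  6  6  7  8
 2  8  8  7  7  7  6  6  7  7  8
 2  9  9  8  8  8  7  7  7  8  8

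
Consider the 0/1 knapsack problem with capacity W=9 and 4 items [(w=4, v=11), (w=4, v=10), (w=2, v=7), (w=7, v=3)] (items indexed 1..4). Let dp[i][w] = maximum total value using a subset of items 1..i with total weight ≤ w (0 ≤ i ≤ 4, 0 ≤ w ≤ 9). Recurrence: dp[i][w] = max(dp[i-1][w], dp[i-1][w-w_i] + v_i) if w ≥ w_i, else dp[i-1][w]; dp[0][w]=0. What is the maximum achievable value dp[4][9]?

21

i\w   0   1   2   3   4   5   6   7   8   9
  0   0   0   0   0   0   0   0   0   0   0
  1   0   0   0   0  11  11  11  11  11  11
  2   0   0   0   0  11  11  11  11  21  21
  3   0   0   7   7  11  11  18  18  21  21
  4   0   0   7   7  11  11  18  18  21  21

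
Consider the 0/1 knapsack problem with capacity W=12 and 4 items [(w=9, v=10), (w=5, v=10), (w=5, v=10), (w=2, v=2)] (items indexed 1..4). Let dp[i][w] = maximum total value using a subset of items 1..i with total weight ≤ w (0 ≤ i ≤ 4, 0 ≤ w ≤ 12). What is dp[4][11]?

i\w   0   1   2   3   4   5   6   7   8   9  10  11  12
  0   0   0   0   0   0   0   0   0   0   0   0   0   0
  1   0   0   0   0   0   0   0   0   0  10  10  10  10
  2   0   0   0   0   0  10  10  10  10  10  10  10  10
  3   0   0   0   0   0  10  10  10  10  10  20  20  20
  4   0   0   2   2   2  10  10  12  12  12  20  20  22

20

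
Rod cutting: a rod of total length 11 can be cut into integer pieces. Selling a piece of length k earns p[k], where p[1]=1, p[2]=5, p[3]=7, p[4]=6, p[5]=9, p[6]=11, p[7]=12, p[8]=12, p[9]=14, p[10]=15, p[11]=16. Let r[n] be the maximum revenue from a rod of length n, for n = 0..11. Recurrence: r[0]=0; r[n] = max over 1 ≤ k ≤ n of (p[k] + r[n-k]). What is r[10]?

   n    0    1    2    3    4    5    6    7    8    9   10   11
r[n]    0    1    5    7   10   12   15   17   20   22   25   27

25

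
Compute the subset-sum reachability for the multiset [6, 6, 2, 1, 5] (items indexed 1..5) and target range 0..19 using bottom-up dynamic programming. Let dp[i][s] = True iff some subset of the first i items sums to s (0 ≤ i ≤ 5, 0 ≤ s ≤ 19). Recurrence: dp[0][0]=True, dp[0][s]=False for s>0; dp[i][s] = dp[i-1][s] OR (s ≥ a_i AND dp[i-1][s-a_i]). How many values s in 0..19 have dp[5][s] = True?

17

i\s   0   1   2   3   4   5   6   7   8   9  10  11  12  13  14  15  16  17  18  19
  0   T   F   F   F   F   F   F   F   F   F   F   F   F   F   F   F   F   F   F   F
  1   T   F   F   F   F   F   T   F   F   F   F   F   F   F   F   F   F   F   F   F
  2   T   F   F   F   F   F   T   F   F   F   F   F   T   F   F   F   F   F   F   F
  3   T   F   T   F   F   F   T   F   T   F   F   F   T   F   T   F   F   F   F   F
  4   T   T   T   T   F   F   T   T   T   T   F   F   T   T   T   T   F   F   F   F
  5   T   T   T   T   F   T   T   T   T   T   F   T   T   T   T   T   F   T   T   T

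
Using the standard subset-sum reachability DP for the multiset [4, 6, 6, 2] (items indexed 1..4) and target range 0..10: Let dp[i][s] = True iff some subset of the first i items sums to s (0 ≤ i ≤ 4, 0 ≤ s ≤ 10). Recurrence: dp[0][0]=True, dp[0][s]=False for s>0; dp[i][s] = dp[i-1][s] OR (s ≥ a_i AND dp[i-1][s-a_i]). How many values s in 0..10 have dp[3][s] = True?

4

i\s   0   1   2   3   4   5   6   7   8   9  10
  0   T   F   F   F   F   F   F   F   F   F   F
  1   T   F   F   F   T   F   F   F   F   F   F
  2   T   F   F   F   T   F   T   F   F   F   T
  3   T   F   F   F   T   F   T   F   F   F   T
  4   T   F   T   F   T   F   T   F   T   F   T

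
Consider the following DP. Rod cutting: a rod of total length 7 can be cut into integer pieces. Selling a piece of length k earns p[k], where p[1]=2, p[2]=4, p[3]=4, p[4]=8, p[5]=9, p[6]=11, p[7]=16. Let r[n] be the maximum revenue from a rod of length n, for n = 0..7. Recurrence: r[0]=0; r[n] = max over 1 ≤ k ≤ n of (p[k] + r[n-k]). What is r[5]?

10

   n    0    1    2    3    4    5    6    7
r[n]    0    2    4    6    8   10   12   16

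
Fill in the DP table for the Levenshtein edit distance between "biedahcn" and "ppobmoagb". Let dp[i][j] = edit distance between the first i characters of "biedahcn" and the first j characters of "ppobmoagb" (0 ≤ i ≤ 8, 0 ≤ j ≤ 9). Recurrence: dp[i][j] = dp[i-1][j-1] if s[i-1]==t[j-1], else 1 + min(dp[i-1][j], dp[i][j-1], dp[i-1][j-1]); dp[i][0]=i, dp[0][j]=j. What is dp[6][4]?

   ''  p  p  o  b  m  o  a  g  b
''  0  1  2  3  4  5  6  7  8  9
 b  1  1  2  3  3  4  5  6  7  8
 i  2  2  2  3  4  4  5  6  7  8
 e  3  3  3  3  4  5  5  6  7  8
 d  4  4  4  4  4  5  6  6  7  8
 a  5  5  5  5  5  5  6  6  7  8
 h  6  6  6  6  6  6  6  7  7  8
 c  7  7  7  7  7  7  7  7  8  8
 n  8  8  8  8  8  8  8  8  8  9

6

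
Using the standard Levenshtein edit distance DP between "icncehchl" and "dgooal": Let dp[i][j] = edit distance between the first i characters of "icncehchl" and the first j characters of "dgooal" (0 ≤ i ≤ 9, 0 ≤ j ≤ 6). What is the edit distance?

   ''  d  g  o  o  a  l
''  0  1  2  3  4  5  6
 i  1  1  2  3  4  5  6
 c  2  2  2  3  4  5  6
 n  3  3  3  3  4  5  6
 c  4  4  4  4  4  5  6
 e  5  5  5  5  5  5  6
 h  6  6  6  6  6  6  6
 c  7  7  7  7  7  7  7
 h  8  8  8  8  8  8  8
 l  9  9  9  9  9  9  8

8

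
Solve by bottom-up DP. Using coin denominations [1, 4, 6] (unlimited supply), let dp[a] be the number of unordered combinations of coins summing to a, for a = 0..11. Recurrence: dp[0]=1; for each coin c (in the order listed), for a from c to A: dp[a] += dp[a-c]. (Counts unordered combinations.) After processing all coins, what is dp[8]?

after  coin     0     1     2     3     4     5     6     7     8     9    10    11
          1     1     1     1     1     1     1     1     1     1     1     1     1
          4     1     1     1     1     2     2     2     2     3     3     3     3
          6     1     1     1     1     2     2     3     3     4     4     5     5

4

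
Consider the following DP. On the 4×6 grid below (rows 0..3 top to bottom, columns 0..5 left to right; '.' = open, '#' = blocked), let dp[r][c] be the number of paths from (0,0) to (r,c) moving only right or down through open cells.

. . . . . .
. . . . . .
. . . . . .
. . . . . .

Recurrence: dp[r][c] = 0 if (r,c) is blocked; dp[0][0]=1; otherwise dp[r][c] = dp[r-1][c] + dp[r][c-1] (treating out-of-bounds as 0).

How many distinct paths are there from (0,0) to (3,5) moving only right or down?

56

r\c   0   1   2   3   4   5
  0   1   1   1   1   1   1
  1   1   2   3   4   5   6
  2   1   3   6  10  15  21
  3   1   4  10  20  35  56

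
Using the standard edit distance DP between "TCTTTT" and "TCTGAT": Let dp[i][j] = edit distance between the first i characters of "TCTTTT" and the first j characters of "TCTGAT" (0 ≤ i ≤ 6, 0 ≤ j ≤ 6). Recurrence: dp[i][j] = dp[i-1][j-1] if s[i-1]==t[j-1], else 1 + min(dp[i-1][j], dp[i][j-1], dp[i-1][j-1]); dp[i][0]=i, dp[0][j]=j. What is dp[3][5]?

   ''  T  C  T  G  A  T
''  0  1  2  3  4  5  6
 T  1  0  1  2  3  4  5
 C  2  1  0  1  2  3  4
 T  3  2  1  0  1  2  3
 T  4  3  2  1  1  2  2
 T  5  4  3  2  2  2  2
 T  6  5  4  3  3  3  2

2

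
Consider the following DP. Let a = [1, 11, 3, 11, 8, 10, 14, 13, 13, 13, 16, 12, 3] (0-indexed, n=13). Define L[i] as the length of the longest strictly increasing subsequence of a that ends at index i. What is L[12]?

   i    0    1    2    3    4    5    6    7    8    9   10   11   12
a[i]    1   11    3   11    8   10   14   13   13   13   16   12    3
L[i]    1    2    2    3    3    4    5    5    5    5    6    5    2

2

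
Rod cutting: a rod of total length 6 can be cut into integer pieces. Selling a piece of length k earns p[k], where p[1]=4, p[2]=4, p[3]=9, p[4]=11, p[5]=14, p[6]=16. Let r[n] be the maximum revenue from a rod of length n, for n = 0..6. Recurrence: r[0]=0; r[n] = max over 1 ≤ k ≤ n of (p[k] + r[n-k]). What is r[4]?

   n    0    1    2    3    4    5    6
r[n]    0    4    8   12   16   20   24

16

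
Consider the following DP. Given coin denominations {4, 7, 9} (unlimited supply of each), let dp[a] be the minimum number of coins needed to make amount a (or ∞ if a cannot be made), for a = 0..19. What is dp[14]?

 a  0  1  2  3  4  5  6  7  8  9 10 11 12 13 14 15 16 17 18 19
dp  0  -  -  -  1  -  -  1  2  1  -  2  3  2  2  3  2  3  2  4
(- denotes ∞ / unreachable)

2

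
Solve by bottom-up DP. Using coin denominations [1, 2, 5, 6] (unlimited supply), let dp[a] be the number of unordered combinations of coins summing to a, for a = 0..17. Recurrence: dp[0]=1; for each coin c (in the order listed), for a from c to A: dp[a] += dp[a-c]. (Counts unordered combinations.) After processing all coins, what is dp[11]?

after  coin     0     1     2     3     4     5     6     7     8     9    10    11    12    13    14    15    16    17
          1     1     1     1     1     1     1     1     1     1     1     1     1     1     1     1     1     1     1
          2     1     1     2     2     3     3     4     4     5     5     6     6     7     7     8     8     9     9
          5     1     1     2     2     3     4     5     6     7     8    10    11    13    14    16    18    20    22
          6     1     1     2     2     3     4     6     7     9    10    13    15    19    21    25    28    33    37

15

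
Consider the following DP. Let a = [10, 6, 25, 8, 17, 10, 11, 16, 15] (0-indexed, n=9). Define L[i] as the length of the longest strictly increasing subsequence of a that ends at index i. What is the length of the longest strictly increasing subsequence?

   i    0    1    2    3    4    5    6    7    8
a[i]   10    6   25    8   17   10   11   16   15
L[i]    1    1    2    2    3    3    4    5    5

5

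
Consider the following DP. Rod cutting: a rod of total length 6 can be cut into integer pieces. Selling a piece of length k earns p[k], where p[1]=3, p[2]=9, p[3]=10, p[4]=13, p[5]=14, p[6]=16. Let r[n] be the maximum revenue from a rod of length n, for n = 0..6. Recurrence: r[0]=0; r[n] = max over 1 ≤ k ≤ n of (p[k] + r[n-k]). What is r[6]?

   n    0    1    2    3    4    5    6
r[n]    0    3    9   12   18   21   27

27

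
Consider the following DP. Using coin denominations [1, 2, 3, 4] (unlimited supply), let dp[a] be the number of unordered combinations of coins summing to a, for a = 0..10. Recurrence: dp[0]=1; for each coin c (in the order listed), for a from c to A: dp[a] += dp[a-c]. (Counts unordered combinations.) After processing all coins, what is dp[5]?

after  coin     0     1     2     3     4     5     6     7     8     9    10
          1     1     1     1     1     1     1     1     1     1     1     1
          2     1     1     2     2     3     3     4     4     5     5     6
          3     1     1     2     3     4     5     7     8    10    12    14
          4     1     1     2     3     5     6     9    11    15    18    23

6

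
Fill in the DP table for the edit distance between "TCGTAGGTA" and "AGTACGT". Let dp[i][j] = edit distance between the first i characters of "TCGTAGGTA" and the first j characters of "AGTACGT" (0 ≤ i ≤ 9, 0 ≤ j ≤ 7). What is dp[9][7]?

   ''  A  G  T  A  C  G  T
''  0  1  2  3  4  5  6  7
 T  1  1  2  2  3  4  5  6
 C  2  2  2  3  3  3  4  5
 G  3  3  2  3  4  4  3  4
 T  4  4  3  2  3  4  4  3
 A  5  4  4  3  2  3  4  4
 G  6  5  4  4  3  3  3  4
 G  7  6  5  5  4  4  3  4
 T  8  7  6  5  5  5  4  3
 A  9  8  7  6  5  6  5  4

4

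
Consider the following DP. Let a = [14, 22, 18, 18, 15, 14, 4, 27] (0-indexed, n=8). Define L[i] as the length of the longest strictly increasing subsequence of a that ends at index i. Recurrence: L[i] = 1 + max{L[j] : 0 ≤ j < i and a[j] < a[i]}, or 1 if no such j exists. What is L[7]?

   i    0    1    2    3    4    5    6    7
a[i]   14   22   18   18   15   14    4   27
L[i]    1    2    2    2    2    1    1    3

3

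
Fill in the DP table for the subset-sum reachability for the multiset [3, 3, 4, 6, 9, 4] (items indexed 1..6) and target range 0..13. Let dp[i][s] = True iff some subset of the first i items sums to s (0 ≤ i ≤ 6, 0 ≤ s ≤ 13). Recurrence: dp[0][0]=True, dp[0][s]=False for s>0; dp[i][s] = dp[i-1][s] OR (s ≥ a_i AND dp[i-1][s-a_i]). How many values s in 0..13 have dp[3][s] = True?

6

i\s   0   1   2   3   4   5   6   7   8   9  10  11  12  13
  0   T   F   F   F   F   F   F   F   F   F   F   F   F   F
  1   T   F   F   T   F   F   F   F   F   F   F   F   F   F
  2   T   F   F   T   F   F   T   F   F   F   F   F   F   F
  3   T   F   F   T   T   F   T   T   F   F   T   F   F   F
  4   T   F   F   T   T   F   T   T   F   T   T   F   T   T
  5   T   F   F   T   T   F   T   T   F   T   T   F   T   T
  6   T   F   F   T   T   F   T   T   T   T   T   T   T   T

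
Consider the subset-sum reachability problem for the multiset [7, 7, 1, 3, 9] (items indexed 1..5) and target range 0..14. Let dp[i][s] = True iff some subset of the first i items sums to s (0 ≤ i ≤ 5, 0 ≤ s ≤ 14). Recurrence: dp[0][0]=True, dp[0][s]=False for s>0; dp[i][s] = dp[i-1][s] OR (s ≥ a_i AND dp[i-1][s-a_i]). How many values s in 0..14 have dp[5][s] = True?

i\s   0   1   2   3   4   5   6   7   8   9  10  11  12  13  14
  0   T   F   F   F   F   F   F   F   F   F   F   F   F   F   F
  1   T   F   F   F   F   F   F   T   F   F   F   F   F   F   F
  2   T   F   F   F   F   F   F   T   F   F   F   F   F   F   T
  3   T   T   F   F   F   F   F   T   T   F   F   F   F   F   T
  4   T   T   F   T   T   F   F   T   T   F   T   T   F   F   T
  5   T   T   F   T   T   F   F   T   T   T   T   T   T   T   T

12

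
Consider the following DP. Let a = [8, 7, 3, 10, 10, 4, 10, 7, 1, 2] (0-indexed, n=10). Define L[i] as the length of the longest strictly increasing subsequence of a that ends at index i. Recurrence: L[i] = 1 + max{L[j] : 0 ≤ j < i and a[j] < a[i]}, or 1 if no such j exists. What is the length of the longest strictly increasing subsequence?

   i    0    1    2    3    4    5    6    7    8    9
a[i]    8    7    3   10   10    4   10    7    1    2
L[i]    1    1    1    2    2    2    3    3    1    2

3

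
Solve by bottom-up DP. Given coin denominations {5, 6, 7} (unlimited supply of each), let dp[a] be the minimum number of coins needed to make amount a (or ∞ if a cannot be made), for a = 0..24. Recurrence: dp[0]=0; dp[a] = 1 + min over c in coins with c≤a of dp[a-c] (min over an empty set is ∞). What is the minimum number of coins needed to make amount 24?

4

 a  0  1  2  3  4  5  6  7  8  9 10 11 12 13 14 15 16 17 18 19 20 21 22 23 24
dp  0  -  -  -  -  1  1  1  -  -  2  2  2  2  2  3  3  3  3  3  3  3  4  4  4
(- denotes ∞ / unreachable)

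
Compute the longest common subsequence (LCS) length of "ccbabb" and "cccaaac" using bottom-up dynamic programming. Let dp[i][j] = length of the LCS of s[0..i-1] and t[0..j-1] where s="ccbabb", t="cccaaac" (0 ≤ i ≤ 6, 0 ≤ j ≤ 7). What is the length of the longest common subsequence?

   ''  c  c  c  a  a  a  c
''  0  0  0  0  0  0  0  0
 c  0  1  1  1  1  1  1  1
 c  0  1  2  2  2  2  2  2
 b  0  1  2  2  2  2  2  2
 a  0  1  2  2  3  3  3  3
 b  0  1  2  2  3  3  3  3
 b  0  1  2  2  3  3  3  3

3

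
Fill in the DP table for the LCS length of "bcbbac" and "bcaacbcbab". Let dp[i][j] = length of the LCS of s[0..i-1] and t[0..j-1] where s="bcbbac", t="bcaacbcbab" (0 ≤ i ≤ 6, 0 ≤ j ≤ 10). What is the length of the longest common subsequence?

5

   ''  b  c  a  a  c  b  c  b  a  b
''  0  0  0  0  0  0  0  0  0  0  0
 b  0  1  1  1  1  1  1  1  1  1  1
 c  0  1  2  2  2  2  2  2  2  2  2
 b  0  1  2  2  2  2  3  3  3  3  3
 b  0  1  2  2  2  2  3  3  4  4  4
 a  0  1  2  3  3  3  3  3  4  5  5
 c  0  1  2  3  3  4  4  4  4  5  5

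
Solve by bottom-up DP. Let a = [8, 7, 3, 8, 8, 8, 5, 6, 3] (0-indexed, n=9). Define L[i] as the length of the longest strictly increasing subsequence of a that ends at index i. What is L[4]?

   i    0    1    2    3    4    5    6    7    8
a[i]    8    7    3    8    8    8    5    6    3
L[i]    1    1    1    2    2    2    2    3    1

2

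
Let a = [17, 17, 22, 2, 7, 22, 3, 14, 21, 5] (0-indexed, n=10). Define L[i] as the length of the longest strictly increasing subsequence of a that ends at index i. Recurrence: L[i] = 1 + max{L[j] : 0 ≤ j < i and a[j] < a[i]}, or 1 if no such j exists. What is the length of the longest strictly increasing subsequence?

4

   i    0    1    2    3    4    5    6    7    8    9
a[i]   17   17   22    2    7   22    3   14   21    5
L[i]    1    1    2    1    2    3    2    3    4    3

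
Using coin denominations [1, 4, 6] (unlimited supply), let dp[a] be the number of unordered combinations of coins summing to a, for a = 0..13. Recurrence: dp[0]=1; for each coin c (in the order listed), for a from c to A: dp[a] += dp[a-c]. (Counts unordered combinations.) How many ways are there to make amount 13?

7

after  coin     0     1     2     3     4     5     6     7     8     9    10    11    12    13
          1     1     1     1     1     1     1     1     1     1     1     1     1     1     1
          4     1     1     1     1     2     2     2     2     3     3     3     3     4     4
          6     1     1     1     1     2     2     3     3     4     4     5     5     7     7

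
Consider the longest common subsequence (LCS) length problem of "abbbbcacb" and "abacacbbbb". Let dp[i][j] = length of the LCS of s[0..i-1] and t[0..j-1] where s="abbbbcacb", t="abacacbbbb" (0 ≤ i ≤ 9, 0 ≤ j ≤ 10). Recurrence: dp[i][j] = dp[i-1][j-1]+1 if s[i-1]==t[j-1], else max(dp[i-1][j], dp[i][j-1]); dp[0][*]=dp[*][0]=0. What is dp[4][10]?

4

   ''  a  b  a  c  a  c  b  b  b  b
''  0  0  0  0  0  0  0  0  0  0  0
 a  0  1  1  1  1  1  1  1  1  1  1
 b  0  1  2  2  2  2  2  2  2  2  2
 b  0  1  2  2  2  2  2  3  3  3  3
 b  0  1  2  2  2  2  2  3  4  4  4
 b  0  1  2  2  2  2  2  3  4  5  5
 c  0  1  2  2  3  3  3  3  4  5  5
 a  0  1  2  3  3  4  4  4  4  5  5
 c  0  1  2  3  4  4  5  5  5  5  5
 b  0  1  2  3  4  4  5  6  6  6  6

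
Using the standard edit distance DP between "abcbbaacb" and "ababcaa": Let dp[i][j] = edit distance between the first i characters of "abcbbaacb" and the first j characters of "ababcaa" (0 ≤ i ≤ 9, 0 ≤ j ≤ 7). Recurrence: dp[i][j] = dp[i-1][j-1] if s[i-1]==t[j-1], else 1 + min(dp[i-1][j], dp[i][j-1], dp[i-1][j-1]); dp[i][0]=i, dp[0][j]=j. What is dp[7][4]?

   ''  a  b  a  b  c  a  a
''  0  1  2  3  4  5  6  7
 a  1  0  1  2  3  4  5  6
 b  2  1  0  1  2  3  4  5
 c  3  2  1  1  2  2  3  4
 b  4  3  2  2  1  2  3  4
 b  5  4  3  3  2  2  3  4
 a  6  5  4  3  3  3  2  3
 a  7  6  5  4  4  4  3  2
 c  8  7  6  5  5  4  4  3
 b  9  8  7  6  5  5  5  4

4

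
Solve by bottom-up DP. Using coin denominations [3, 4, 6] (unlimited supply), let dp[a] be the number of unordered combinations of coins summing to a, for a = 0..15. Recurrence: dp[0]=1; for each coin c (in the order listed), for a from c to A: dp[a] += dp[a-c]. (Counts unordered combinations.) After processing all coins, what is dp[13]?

2

after  coin     0     1     2     3     4     5     6     7     8     9    10    11    12    13    14    15
          3     1     0     0     1     0     0     1     0     0     1     0     0     1     0     0     1
          4     1     0     0     1     1     0     1     1     1     1     1     1     2     1     1     2
          6     1     0     0     1     1     0     2     1     1     2     2     1     4     2     2     4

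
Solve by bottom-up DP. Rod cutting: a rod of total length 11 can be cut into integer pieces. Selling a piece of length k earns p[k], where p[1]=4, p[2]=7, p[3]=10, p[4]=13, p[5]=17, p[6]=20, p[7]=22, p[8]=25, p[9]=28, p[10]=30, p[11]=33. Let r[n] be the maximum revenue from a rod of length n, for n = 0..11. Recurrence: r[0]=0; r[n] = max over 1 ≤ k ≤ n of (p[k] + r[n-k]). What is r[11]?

44

   n    0    1    2    3    4    5    6    7    8    9   10   11
r[n]    0    4    8   12   16   20   24   28   32   36   40   44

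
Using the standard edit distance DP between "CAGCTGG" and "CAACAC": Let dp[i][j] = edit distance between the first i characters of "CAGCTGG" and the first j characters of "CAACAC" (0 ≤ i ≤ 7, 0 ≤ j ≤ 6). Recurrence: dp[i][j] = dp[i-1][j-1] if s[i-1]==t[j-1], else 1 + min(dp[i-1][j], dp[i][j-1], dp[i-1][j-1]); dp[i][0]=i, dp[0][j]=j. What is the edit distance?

   ''  C  A  A  C  A  C
''  0  1  2  3  4  5  6
 C  1  0  1  2  3  4  5
 A  2  1  0  1  2  3  4
 G  3  2  1  1  2  3  4
 C  4  3  2  2  1  2  3
 T  5  4  3  3  2  2  3
 G  6  5  4  4  3  3  3
 G  7  6  5  5  4  4  4

4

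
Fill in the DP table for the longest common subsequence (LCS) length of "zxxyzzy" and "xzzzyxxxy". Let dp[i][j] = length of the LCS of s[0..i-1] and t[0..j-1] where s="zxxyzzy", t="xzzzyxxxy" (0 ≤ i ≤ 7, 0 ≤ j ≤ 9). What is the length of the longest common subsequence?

4

   ''  x  z  z  z  y  x  x  x  y
''  0  0  0  0  0  0  0  0  0  0
 z  0  0  1  1  1  1  1  1  1  1
 x  0  1  1  1  1  1  2  2  2  2
 x  0  1  1  1  1  1  2  3  3  3
 y  0  1  1  1  1  2  2  3  3  4
 z  0  1  2  2  2  2  2  3  3  4
 z  0  1  2  3  3  3  3  3  3  4
 y  0  1  2  3  3  4  4  4  4  4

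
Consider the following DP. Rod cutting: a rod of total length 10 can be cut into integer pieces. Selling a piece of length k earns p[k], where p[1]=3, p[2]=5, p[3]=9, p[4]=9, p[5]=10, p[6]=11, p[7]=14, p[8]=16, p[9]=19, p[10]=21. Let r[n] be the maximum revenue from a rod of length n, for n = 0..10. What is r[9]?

27

   n    0    1    2    3    4    5    6    7    8    9   10
r[n]    0    3    6    9   12   15   18   21   24   27   30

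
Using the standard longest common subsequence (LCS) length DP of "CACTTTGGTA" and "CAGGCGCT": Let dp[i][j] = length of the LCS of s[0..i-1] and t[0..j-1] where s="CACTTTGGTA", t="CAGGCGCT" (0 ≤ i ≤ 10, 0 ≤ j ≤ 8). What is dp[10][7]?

   ''  C  A  G  G  C  G  C  T
''  0  0  0  0  0  0  0  0  0
 C  0  1  1  1  1  1  1  1  1
 A  0  1  2  2  2  2  2  2  2
 C  0  1  2  2  2  3  3  3  3
 T  0  1  2  2  2  3  3  3  4
 T  0  1  2  2  2  3  3  3  4
 T  0  1  2  2  2  3  3  3  4
 G  0  1  2  3  3  3  4  4  4
 G  0  1  2  3  4  4  4  4  4
 T  0  1  2  3  4  4  4  4  5
 A  0  1  2  3  4  4  4  4  5

4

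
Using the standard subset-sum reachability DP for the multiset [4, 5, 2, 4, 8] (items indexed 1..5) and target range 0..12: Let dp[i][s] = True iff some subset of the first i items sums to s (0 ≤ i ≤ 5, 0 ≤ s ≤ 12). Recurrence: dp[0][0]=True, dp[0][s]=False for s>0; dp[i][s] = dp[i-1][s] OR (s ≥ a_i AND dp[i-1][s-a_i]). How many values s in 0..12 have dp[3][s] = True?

i\s   0   1   2   3   4   5   6   7   8   9  10  11  12
  0   T   F   F   F   F   F   F   F   F   F   F   F   F
  1   T   F   F   F   T   F   F   F   F   F   F   F   F
  2   T   F   F   F   T   T   F   F   F   T   F   F   F
  3   T   F   T   F   T   T   T   T   F   T   F   T   F
  4   T   F   T   F   T   T   T   T   T   T   T   T   F
  5   T   F   T   F   T   T   T   T   T   T   T   T   T

8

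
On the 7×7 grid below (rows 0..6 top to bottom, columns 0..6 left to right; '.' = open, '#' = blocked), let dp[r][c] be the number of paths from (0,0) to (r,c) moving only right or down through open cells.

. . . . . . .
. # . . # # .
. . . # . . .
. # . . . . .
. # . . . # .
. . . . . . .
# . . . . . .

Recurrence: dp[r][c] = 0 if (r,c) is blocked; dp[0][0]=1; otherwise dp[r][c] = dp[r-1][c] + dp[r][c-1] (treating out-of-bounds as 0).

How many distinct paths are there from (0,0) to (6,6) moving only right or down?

r\c   0   1   2   3   4   5   6
  0   1   1   1   1   1   1   1
  1   1   0   1   2   0   0   1
  2   1   1   2   0   0   0   1
  3   1   0   2   2   2   2   3
  4   1   0   2   4   6   0   3
  5   1   1   3   7  13  13  16
  6   0   1   4  11  24  37  53

53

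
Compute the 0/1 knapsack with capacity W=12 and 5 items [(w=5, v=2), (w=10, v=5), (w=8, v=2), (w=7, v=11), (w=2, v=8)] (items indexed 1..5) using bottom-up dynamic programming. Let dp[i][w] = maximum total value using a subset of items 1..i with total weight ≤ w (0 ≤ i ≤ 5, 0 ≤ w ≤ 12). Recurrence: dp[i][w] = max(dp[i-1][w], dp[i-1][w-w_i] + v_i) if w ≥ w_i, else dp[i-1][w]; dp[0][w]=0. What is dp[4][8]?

11

i\w   0   1   2   3   4   5   6   7   8   9  10  11  12
  0   0   0   0   0   0   0   0   0   0   0   0   0   0
  1   0   0   0   0   0   2   2   2   2   2   2   2   2
  2   0   0   0   0   0   2   2   2   2   2   5   5   5
  3   0   0   0   0   0   2   2   2   2   2   5   5   5
  4   0   0   0   0   0   2   2  11  11  11  11  11  13
  5   0   0   8   8   8   8   8  11  11  19  19  19  19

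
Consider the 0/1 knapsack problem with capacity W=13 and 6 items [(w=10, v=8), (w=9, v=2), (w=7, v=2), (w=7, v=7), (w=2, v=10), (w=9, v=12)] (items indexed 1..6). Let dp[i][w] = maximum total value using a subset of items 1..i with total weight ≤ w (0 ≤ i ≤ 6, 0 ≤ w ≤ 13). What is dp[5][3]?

i\w   0   1   2   3   4   5   6   7   8   9  10  11  12  13
  0   0   0   0   0   0   0   0   0   0   0   0   0   0   0
  1   0   0   0   0   0   0   0   0   0   0   8   8   8   8
  2   0   0   0   0   0   0   0   0   0   2   8   8   8   8
  3   0   0   0   0   0   0   0   2   2   2   8   8   8   8
  4   0   0   0   0   0   0   0   7   7   7   8   8   8   8
  5   0   0  10  10  10  10  10  10  10  17  17  17  18  18
  6   0   0  10  10  10  10  10  10  10  17  17  22  22  22

10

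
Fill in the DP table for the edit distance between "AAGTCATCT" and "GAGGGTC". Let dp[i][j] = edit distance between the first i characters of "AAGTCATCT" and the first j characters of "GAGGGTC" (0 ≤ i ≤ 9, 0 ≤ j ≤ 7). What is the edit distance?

   ''  G  A  G  G  G  T  C
''  0  1  2  3  4  5  6  7
 A  1  1  1  2  3  4  5  6
 A  2  2  1  2  3  4  5  6
 G  3  2  2  1  2  3  4  5
 T  4  3  3  2  2  3  3  4
 C  5  4  4  3  3  3  4  3
 A  6  5  4  4  4  4  4  4
 T  7  6  5  5  5  5  4  5
 C  8  7  6  6  6  6  5  4
 T  9  8  7  7  7  7  6  5

5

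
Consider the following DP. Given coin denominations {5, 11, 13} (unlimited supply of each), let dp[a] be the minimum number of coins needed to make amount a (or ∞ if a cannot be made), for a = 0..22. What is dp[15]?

3

 a  0  1  2  3  4  5  6  7  8  9 10 11 12 13 14 15 16 17 18 19 20 21 22
dp  0  -  -  -  -  1  -  -  -  -  2  1  -  1  -  3  2  -  2  -  4  3  2
(- denotes ∞ / unreachable)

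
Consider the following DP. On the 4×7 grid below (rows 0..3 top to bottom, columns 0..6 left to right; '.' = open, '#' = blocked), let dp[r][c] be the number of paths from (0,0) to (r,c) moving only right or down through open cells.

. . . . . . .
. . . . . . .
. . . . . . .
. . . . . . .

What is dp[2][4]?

r\c   0   1   2   3   4   5   6
  0   1   1   1   1   1   1   1
  1   1   2   3   4   5   6   7
  2   1   3   6  10  15  21  28
  3   1   4  10  20  35  56  84

15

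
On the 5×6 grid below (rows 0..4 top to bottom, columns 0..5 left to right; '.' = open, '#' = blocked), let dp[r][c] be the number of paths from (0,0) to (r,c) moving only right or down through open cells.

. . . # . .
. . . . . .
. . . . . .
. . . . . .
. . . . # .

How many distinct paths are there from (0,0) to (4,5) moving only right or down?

r\c   0   1   2   3   4   5
  0   1   1   1   0   0   0
  1   1   2   3   3   3   3
  2   1   3   6   9  12  15
  3   1   4  10  19  31  46
  4   1   5  15  34   0  46

46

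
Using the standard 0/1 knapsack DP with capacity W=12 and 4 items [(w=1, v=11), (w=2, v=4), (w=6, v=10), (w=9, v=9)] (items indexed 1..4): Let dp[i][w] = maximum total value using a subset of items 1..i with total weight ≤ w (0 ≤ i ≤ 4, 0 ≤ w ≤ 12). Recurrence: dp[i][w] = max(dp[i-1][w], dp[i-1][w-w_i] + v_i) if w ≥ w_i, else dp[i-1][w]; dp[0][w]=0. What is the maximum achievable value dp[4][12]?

i\w   0   1   2   3   4   5   6   7   8   9  10  11  12
  0   0   0   0   0   0   0   0   0   0   0   0   0   0
  1   0  11  11  11  11  11  11  11  11  11  11  11  11
  2   0  11  11  15  15  15  15  15  15  15  15  15  15
  3   0  11  11  15  15  15  15  21  21  25  25  25  25
  4   0  11  11  15  15  15  15  21  21  25  25  25  25

25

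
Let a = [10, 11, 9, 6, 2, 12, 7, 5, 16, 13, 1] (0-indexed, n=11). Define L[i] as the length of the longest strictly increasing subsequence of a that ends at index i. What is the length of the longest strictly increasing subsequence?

   i    0    1    2    3    4    5    6    7    8    9   10
a[i]   10   11    9    6    2   12    7    5   16   13    1
L[i]    1    2    1    1    1    3    2    2    4    4    1

4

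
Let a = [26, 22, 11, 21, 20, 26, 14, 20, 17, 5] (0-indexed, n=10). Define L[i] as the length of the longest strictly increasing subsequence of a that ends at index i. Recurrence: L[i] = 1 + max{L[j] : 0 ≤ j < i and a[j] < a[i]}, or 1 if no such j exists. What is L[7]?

   i    0    1    2    3    4    5    6    7    8    9
a[i]   26   22   11   21   20   26   14   20   17    5
L[i]    1    1    1    2    2    3    2    3    3    1

3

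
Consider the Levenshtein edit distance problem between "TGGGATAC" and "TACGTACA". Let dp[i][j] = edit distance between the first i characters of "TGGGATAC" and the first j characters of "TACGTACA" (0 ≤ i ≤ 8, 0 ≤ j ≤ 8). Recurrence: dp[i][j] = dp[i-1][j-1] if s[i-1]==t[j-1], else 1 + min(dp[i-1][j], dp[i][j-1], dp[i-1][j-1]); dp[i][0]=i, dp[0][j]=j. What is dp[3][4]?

   ''  T  A  C  G  T  A  C  A
''  0  1  2  3  4  5  6  7  8
 T  1  0  1  2  3  4  5  6  7
 G  2  1  1  2  2  3  4  5  6
 G  3  2  2  2  2  3  4  5  6
 G  4  3  3  3  2  3  4  5  6
 A  5  4  3  4  3  3  3  4  5
 T  6  5  4  4  4  3  4  4  5
 A  7  6  5  5  5  4  3  4  4
 C  8  7  6  5  6  5  4  3  4

2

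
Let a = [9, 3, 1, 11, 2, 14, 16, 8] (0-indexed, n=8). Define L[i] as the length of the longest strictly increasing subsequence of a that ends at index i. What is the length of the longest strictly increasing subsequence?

   i    0    1    2    3    4    5    6    7
a[i]    9    3    1   11    2   14   16    8
L[i]    1    1    1    2    2    3    4    3

4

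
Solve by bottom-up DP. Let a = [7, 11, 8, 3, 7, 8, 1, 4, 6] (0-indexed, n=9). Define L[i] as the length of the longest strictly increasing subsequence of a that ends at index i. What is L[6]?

   i    0    1    2    3    4    5    6    7    8
a[i]    7   11    8    3    7    8    1    4    6
L[i]    1    2    2    1    2    3    1    2    3

1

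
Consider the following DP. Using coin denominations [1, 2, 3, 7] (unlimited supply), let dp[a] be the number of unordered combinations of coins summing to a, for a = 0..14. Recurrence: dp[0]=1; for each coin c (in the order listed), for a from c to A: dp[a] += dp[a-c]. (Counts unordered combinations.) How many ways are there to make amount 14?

33

after  coin     0     1     2     3     4     5     6     7     8     9    10    11    12    13    14
          1     1     1     1     1     1     1     1     1     1     1     1     1     1     1     1
          2     1     1     2     2     3     3     4     4     5     5     6     6     7     7     8
          3     1     1     2     3     4     5     7     8    10    12    14    16    19    21    24
          7     1     1     2     3     4     5     7     9    11    14    17    20    24    28    33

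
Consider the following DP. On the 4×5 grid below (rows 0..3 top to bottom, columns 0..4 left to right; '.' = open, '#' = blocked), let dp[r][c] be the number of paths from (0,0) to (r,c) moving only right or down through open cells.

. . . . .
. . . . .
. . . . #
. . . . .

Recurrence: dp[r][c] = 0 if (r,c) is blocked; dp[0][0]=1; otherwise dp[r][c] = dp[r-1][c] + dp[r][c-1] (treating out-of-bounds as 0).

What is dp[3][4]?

r\c   0   1   2   3   4
  0   1   1   1   1   1
  1   1   2   3   4   5
  2   1   3   6  10   0
  3   1   4  10  20  20

20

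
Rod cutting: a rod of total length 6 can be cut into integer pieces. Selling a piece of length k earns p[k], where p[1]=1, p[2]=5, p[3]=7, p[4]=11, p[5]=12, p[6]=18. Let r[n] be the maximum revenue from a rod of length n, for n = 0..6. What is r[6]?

18

   n    0    1    2    3    4    5    6
r[n]    0    1    5    7   11   12   18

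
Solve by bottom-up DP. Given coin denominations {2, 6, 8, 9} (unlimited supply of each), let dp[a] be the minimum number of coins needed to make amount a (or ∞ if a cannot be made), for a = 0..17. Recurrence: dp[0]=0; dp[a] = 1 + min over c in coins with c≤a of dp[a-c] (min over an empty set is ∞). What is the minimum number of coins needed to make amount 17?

2

 a  0  1  2  3  4  5  6  7  8  9 10 11 12 13 14 15 16 17
dp  0  -  1  -  2  -  1  -  1  1  2  2  2  3  2  2  2  2
(- denotes ∞ / unreachable)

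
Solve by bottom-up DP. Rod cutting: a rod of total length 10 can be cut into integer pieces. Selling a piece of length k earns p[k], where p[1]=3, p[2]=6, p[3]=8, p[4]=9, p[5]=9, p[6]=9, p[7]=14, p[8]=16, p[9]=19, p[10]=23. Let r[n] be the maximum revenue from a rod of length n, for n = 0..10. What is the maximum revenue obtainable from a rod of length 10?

   n    0    1    2    3    4    5    6    7    8    9   10
r[n]    0    3    6    9   12   15   18   21   24   27   30

30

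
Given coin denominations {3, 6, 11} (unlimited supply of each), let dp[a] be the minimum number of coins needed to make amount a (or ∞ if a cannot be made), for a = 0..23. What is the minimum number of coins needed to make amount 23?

 a  0  1  2  3  4  5  6  7  8  9 10 11 12 13 14 15 16 17 18 19 20 21 22 23
dp  0  -  -  1  -  -  1  -  -  2  -  1  2  -  2  3  -  2  3  -  3  4  2  3
(- denotes ∞ / unreachable)

3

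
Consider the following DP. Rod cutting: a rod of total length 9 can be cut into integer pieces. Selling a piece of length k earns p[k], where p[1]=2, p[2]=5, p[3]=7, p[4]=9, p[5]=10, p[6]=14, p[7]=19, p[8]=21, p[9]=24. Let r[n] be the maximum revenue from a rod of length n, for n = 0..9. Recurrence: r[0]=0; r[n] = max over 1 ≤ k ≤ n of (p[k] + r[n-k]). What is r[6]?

15

   n    0    1    2    3    4    5    6    7    8    9
r[n]    0    2    5    7   10   12   15   19   21   24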